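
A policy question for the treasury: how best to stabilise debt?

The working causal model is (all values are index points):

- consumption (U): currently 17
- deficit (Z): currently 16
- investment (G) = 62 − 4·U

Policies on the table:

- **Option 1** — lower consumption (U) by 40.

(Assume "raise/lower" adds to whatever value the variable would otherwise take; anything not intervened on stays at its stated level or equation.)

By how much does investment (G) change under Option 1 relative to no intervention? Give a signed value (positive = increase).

160

Baseline:
  U = 17
  G = 62 − 4·17 = -6
Option 1 (U − 40):
  U = 17 − 40 = -23
  G = 62 − 4·(-23) = 154
Change in G: 154 − (-6) = 160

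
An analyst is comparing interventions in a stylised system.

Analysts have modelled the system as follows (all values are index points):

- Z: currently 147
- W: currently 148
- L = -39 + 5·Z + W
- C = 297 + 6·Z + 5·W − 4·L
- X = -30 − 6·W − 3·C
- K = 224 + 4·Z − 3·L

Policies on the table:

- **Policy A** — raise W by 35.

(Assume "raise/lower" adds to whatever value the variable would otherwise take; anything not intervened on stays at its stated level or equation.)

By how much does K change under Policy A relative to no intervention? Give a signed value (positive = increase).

Baseline:
  Z = 147
  W = 148
  L = -39 + 5·147 + 148 = 844
  K = 224 + 4·147 − 3·844 = -1720
Policy A (W + 35):
  Z = 147
  W = 148 + 35 = 183
  L = -39 + 5·147 + 183 = 879
  K = 224 + 4·147 − 3·879 = -1825
Change in K: -1825 − (-1720) = -105

-105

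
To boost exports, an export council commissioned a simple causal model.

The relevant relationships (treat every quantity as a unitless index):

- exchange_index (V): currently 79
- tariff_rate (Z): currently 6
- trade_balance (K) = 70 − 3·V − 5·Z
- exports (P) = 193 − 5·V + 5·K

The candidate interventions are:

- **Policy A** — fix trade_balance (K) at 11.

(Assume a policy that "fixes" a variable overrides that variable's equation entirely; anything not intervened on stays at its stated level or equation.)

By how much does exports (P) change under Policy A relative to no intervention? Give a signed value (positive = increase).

1040

Baseline:
  V = 79
  Z = 6
  K = 70 − 3·79 − 5·6 = -197
  P = 193 − 5·79 + 5·(-197) = -1187
Policy A (K := 11):
  V = 79
  Z = 6
  K = 11
  P = 193 − 5·79 + 5·11 = -147
Change in P: -147 − (-1187) = 1040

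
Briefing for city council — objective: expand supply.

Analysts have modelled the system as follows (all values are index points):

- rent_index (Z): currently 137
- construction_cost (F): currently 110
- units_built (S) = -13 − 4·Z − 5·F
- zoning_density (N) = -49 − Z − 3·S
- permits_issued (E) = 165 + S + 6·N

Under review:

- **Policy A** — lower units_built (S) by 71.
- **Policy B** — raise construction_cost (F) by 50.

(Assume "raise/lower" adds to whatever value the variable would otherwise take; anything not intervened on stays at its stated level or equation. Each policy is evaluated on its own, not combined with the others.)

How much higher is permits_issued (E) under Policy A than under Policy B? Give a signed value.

Policy A (S − 71):
  Z = 137
  F = 110
  S = -13 − 4·137 − 5·110 (−71 from intervention) = -1182
  N = -49 − 137 − 3·(-1182) = 3360
  E = 165 + (-1182) + 6·3360 = 19143
Policy B (F + 50):
  Z = 137
  F = 110 + 50 = 160
  S = -13 − 4·137 − 5·160 = -1361
  N = -49 − 137 − 3·(-1361) = 3897
  E = 165 + (-1361) + 6·3897 = 22186
E: 19143 − 22186 = -3043

-3043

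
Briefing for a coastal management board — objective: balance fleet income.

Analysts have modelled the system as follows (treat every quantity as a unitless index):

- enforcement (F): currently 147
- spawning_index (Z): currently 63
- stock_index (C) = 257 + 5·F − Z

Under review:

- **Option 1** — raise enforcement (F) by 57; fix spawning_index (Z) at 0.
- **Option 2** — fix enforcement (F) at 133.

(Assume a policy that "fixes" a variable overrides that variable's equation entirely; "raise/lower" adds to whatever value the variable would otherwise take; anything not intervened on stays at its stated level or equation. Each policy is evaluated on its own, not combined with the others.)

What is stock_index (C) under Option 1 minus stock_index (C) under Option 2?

418

Option 1 (F + 57, Z := 0):
  F = 147 + 57 = 204
  Z = 0
  C = 257 + 5·204 − 0 = 1277
Option 2 (F := 133):
  F = 133
  Z = 63
  C = 257 + 5·133 − 63 = 859
C: 1277 − 859 = 418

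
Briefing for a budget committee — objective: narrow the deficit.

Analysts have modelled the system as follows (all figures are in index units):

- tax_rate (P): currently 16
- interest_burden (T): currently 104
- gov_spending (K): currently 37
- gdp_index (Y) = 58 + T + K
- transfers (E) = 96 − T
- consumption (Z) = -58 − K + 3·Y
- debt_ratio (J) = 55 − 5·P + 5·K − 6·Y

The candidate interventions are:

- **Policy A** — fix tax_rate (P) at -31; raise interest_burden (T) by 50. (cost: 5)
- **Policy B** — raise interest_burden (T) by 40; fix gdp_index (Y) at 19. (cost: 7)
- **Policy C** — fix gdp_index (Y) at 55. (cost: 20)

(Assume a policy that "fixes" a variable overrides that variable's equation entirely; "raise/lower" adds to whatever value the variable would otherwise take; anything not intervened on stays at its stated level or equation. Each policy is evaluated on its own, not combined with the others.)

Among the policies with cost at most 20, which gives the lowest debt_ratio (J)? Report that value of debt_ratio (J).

-1099

Policy A (P := -31, T + 50):
  P = -31
  T = 104 + 50 = 154
  K = 37
  Y = 58 + 154 + 37 = 249
  J = 55 − 5·(-31) + 5·37 − 6·249 = -1099
Policy B (T + 40, Y := 19):
  P = 16
  T = 104 + 40 = 144
  K = 37
  Y = 19
  J = 55 − 5·16 + 5·37 − 6·19 = 46
Policy C (Y := 55):
  P = 16
  T = 104
  K = 37
  Y = 55
  J = 55 − 5·16 + 5·37 − 6·55 = -170
Comparing — Policy A: J=-1099, Policy B: J=46, Policy C: J=-170. Lowest is -1099 (Policy A).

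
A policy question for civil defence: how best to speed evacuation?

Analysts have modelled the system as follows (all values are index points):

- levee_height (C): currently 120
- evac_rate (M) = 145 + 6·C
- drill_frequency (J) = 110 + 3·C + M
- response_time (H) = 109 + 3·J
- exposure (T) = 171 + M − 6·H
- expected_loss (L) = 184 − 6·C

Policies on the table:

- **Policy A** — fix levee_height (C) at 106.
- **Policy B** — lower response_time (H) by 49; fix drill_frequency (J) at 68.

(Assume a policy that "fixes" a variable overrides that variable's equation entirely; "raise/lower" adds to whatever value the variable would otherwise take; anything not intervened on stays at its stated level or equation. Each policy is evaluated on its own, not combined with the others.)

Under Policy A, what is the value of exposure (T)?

-21464

Policy A (C := 106):
  C = 106
  M = 145 + 6·106 = 781
  J = 110 + 3·106 + 781 = 1209
  H = 109 + 3·1209 = 3736
  T = 171 + 781 − 6·3736 = -21464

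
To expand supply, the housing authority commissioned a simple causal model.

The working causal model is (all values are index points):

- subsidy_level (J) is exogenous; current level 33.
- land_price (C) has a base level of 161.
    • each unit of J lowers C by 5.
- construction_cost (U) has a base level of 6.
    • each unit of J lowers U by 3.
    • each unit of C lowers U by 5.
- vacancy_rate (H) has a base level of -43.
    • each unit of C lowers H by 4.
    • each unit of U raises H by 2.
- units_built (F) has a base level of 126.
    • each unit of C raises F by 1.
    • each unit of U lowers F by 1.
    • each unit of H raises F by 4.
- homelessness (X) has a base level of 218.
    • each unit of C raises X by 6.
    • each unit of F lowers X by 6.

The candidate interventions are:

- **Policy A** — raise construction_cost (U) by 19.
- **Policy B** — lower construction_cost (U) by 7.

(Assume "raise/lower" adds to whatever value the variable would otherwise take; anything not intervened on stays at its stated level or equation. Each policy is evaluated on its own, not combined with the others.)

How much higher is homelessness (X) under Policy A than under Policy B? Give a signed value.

Policy A (U + 19):
  J = 33
  C = 161 − 5·33 = -4
  U = 6 − 3·33 − 5·(-4) (+19 from intervention) = -54
  H = -43 − 4·(-4) + 2·(-54) = -135
  F = 126 + (-4) − (-54) + 4·(-135) = -364
  X = 218 + 6·(-4) − 6·(-364) = 2378
Policy B (U − 7):
  J = 33
  C = 161 − 5·33 = -4
  U = 6 − 3·33 − 5·(-4) (−7 from intervention) = -80
  H = -43 − 4·(-4) + 2·(-80) = -187
  F = 126 + (-4) − (-80) + 4·(-187) = -546
  X = 218 + 6·(-4) − 6·(-546) = 3470
X: 2378 − 3470 = -1092

-1092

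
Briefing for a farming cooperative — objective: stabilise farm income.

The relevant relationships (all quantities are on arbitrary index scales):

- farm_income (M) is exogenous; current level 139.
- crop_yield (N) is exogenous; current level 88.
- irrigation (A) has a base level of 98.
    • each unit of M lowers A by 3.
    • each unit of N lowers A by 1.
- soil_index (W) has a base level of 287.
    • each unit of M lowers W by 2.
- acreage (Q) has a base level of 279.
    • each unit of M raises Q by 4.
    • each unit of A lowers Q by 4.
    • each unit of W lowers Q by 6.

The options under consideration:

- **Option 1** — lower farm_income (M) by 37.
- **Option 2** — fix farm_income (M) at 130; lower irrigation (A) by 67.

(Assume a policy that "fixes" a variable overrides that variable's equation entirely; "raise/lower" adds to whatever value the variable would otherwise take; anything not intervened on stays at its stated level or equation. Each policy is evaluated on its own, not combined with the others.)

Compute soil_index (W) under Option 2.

27

Option 2 (M := 130, A − 67):
  M = 130
  W = 287 − 2·130 = 27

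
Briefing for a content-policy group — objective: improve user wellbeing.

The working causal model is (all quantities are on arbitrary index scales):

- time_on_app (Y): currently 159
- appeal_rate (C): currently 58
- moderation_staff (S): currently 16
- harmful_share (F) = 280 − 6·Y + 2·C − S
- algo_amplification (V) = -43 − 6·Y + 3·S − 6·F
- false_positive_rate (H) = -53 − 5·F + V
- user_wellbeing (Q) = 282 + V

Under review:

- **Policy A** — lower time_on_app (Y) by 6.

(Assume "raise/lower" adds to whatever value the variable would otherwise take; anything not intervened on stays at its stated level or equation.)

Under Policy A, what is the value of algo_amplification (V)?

Policy A (Y − 6):
  Y = 159 − 6 = 153
  C = 58
  S = 16
  F = 280 − 6·153 + 2·58 − 16 = -538
  V = -43 − 6·153 + 3·16 − 6·(-538) = 2315

2315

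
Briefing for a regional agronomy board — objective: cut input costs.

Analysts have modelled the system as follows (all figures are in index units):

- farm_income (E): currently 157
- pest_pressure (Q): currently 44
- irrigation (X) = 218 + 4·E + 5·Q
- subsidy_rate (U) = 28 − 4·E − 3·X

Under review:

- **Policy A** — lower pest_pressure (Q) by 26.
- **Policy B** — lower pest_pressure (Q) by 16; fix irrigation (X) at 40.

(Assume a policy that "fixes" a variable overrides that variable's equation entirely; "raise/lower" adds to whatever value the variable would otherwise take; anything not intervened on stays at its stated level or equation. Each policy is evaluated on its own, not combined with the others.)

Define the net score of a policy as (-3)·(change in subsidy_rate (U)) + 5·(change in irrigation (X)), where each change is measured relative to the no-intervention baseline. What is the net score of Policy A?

-1820

Baseline:
  E = 157
  Q = 44
  X = 218 + 4·157 + 5·44 = 1066
  U = 28 − 4·157 − 3·1066 = -3798
Policy A (Q − 26):
  E = 157
  Q = 44 − 26 = 18
  X = 218 + 4·157 + 5·18 = 936
  U = 28 − 4·157 − 3·936 = -3408
ΔU = -3408 − (-3798) = 390; ΔX = 936 − 1066 = -130
Score = (-3)·390 + 5·(-130) = -1820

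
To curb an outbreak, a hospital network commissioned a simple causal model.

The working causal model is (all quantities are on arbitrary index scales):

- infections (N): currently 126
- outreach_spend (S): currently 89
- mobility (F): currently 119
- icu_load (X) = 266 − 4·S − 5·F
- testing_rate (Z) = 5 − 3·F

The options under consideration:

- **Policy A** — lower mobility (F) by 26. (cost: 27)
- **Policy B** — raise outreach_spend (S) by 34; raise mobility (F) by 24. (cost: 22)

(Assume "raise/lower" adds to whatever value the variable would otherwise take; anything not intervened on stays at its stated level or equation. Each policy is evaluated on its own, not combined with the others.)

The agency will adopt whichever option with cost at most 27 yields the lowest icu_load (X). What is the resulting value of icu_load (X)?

-941

Policy A (F − 26):
  S = 89
  F = 119 − 26 = 93
  X = 266 − 4·89 − 5·93 = -555
Policy B (S + 34, F + 24):
  S = 89 + 34 = 123
  F = 119 + 24 = 143
  X = 266 − 4·123 − 5·143 = -941
Comparing — Policy A: X=-555, Policy B: X=-941. Lowest is -941 (Policy B).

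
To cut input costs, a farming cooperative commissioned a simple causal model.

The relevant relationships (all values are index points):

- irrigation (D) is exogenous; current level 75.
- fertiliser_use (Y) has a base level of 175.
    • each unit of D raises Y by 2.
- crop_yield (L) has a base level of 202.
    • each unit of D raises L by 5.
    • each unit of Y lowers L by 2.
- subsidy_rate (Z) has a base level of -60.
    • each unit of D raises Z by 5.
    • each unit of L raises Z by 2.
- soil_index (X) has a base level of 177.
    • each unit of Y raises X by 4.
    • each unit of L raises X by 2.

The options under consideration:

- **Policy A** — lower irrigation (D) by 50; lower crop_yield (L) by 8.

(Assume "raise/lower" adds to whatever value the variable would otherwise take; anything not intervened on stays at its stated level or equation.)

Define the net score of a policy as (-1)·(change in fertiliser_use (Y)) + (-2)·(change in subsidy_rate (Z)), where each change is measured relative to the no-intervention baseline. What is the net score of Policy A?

Baseline:
  D = 75
  Y = 175 + 2·75 = 325
  L = 202 + 5·75 − 2·325 = -73
  Z = -60 + 5·75 + 2·(-73) = 169
Policy A (D − 50, L − 8):
  D = 75 − 50 = 25
  Y = 175 + 2·25 = 225
  L = 202 + 5·25 − 2·225 (−8 from intervention) = -131
  Z = -60 + 5·25 + 2·(-131) = -197
ΔY = 225 − 325 = -100; ΔZ = -197 − 169 = -366
Score = (-1)·(-100) + (-2)·(-366) = 832

832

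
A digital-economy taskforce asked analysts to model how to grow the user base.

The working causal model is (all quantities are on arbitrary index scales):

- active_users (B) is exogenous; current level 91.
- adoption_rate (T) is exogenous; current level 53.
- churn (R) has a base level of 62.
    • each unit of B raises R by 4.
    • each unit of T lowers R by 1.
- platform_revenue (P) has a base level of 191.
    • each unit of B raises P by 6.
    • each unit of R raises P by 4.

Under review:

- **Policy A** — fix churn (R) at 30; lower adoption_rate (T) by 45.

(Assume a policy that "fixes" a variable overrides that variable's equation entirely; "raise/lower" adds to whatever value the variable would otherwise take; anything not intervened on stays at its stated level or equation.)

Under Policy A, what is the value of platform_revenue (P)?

857

Policy A (R := 30, T − 45):
  B = 91
  T = 53 − 45 = 8
  R = 30
  P = 191 + 6·91 + 4·30 = 857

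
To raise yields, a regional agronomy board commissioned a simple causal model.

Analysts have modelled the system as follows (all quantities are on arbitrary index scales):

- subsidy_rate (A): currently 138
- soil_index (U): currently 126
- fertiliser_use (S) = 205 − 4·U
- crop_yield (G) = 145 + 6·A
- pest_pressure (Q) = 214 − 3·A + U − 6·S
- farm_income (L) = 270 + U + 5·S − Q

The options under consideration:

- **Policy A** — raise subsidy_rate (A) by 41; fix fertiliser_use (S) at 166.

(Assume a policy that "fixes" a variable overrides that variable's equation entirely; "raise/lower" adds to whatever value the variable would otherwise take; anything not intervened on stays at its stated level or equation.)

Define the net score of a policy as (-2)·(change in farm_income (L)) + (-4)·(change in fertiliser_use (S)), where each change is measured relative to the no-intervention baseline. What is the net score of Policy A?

Baseline:
  A = 138
  U = 126
  S = 205 − 4·126 = -299
  Q = 214 − 3·138 + 126 − 6·(-299) = 1720
  L = 270 + 126 + 5·(-299) − 1720 = -2819
Policy A (A + 41, S := 166):
  A = 138 + 41 = 179
  U = 126
  S = 166
  Q = 214 − 3·179 + 126 − 6·166 = -1193
  L = 270 + 126 + 5·166 − (-1193) = 2419
ΔL = 2419 − (-2819) = 5238; ΔS = 166 − (-299) = 465
Score = (-2)·5238 + (-4)·465 = -12336

-12336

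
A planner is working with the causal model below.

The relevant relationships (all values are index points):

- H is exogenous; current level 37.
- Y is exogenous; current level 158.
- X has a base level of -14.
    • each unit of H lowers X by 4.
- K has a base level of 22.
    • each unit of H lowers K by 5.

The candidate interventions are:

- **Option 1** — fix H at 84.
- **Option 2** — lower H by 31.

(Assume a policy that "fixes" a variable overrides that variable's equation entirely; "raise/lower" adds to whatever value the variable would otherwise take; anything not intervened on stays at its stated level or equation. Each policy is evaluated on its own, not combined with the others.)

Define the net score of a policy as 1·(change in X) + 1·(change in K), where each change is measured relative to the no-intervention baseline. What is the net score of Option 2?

279

Baseline:
  H = 37
  X = -14 − 4·37 = -162
  K = 22 − 5·37 = -163
Option 2 (H − 31):
  H = 37 − 31 = 6
  X = -14 − 4·6 = -38
  K = 22 − 5·6 = -8
ΔX = -38 − (-162) = 124; ΔK = -8 − (-163) = 155
Score = 1·124 + 1·155 = 279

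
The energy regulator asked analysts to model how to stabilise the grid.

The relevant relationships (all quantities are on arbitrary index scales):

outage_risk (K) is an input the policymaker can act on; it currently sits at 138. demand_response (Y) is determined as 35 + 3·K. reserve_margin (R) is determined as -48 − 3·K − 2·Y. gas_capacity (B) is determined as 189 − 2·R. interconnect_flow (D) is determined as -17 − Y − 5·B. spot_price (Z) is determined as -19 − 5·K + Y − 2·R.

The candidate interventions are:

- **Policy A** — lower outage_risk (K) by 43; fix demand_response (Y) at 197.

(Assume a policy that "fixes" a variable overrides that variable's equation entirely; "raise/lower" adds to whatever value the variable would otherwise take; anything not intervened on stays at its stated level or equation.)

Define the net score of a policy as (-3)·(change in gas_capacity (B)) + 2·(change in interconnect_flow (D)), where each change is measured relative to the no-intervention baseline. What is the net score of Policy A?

Baseline:
  K = 138
  Y = 35 + 3·138 = 449
  R = -48 − 3·138 − 2·449 = -1360
  B = 189 − 2·(-1360) = 2909
  D = -17 − 449 − 5·2909 = -15011
Policy A (K − 43, Y := 197):
  K = 138 − 43 = 95
  Y = 197
  R = -48 − 3·95 − 2·197 = -727
  B = 189 − 2·(-727) = 1643
  D = -17 − 197 − 5·1643 = -8429
ΔB = 1643 − 2909 = -1266; ΔD = -8429 − (-15011) = 6582
Score = (-3)·(-1266) + 2·6582 = 16962

16962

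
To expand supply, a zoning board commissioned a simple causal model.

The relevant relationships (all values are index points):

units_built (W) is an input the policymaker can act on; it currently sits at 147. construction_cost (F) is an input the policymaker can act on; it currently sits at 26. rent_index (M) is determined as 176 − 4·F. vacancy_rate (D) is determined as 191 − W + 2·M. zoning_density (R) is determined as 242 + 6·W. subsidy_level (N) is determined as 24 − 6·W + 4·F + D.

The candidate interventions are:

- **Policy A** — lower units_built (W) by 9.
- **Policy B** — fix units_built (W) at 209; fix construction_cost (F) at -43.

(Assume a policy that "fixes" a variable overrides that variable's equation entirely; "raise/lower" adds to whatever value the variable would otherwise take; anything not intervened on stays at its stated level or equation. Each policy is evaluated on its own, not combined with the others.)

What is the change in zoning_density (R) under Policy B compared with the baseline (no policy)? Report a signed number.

372

Baseline:
  W = 147
  R = 242 + 6·147 = 1124
Policy B (W := 209, F := -43):
  W = 209
  R = 242 + 6·209 = 1496
Change in R: 1496 − 1124 = 372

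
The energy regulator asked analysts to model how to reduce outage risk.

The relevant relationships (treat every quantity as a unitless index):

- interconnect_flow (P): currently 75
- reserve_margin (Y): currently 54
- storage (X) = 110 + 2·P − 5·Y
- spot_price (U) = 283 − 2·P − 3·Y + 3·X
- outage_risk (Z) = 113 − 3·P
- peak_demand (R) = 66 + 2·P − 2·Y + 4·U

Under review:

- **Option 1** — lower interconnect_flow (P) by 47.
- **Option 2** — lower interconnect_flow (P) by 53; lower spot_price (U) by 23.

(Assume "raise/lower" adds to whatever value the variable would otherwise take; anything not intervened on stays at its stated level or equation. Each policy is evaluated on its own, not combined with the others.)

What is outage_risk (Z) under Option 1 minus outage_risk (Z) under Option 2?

Option 1 (P − 47):
  P = 75 − 47 = 28
  Z = 113 − 3·28 = 29
Option 2 (P − 53, U − 23):
  P = 75 − 53 = 22
  Z = 113 − 3·22 = 47
Z: 29 − 47 = -18

-18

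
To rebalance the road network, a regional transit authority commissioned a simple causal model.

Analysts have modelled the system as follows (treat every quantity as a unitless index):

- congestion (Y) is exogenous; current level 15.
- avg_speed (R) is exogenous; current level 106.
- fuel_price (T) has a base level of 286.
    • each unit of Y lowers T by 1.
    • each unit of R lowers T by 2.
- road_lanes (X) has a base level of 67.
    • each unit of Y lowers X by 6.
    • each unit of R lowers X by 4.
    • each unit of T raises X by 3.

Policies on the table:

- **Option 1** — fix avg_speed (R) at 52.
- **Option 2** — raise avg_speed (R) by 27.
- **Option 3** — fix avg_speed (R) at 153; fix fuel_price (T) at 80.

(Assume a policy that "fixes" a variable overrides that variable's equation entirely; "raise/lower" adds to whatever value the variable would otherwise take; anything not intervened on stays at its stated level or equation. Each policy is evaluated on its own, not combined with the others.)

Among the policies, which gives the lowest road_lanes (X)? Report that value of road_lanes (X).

Option 1 (R := 52):
  Y = 15
  R = 52
  T = 286 − 15 − 2·52 = 167
  X = 67 − 6·15 − 4·52 + 3·167 = 270
Option 2 (R + 27):
  Y = 15
  R = 106 + 27 = 133
  T = 286 − 15 − 2·133 = 5
  X = 67 − 6·15 − 4·133 + 3·5 = -540
Option 3 (R := 153, T := 80):
  Y = 15
  R = 153
  T = 80
  X = 67 − 6·15 − 4·153 + 3·80 = -395
Comparing — Option 1: X=270, Option 2: X=-540, Option 3: X=-395. Lowest is -540 (Option 2).

-540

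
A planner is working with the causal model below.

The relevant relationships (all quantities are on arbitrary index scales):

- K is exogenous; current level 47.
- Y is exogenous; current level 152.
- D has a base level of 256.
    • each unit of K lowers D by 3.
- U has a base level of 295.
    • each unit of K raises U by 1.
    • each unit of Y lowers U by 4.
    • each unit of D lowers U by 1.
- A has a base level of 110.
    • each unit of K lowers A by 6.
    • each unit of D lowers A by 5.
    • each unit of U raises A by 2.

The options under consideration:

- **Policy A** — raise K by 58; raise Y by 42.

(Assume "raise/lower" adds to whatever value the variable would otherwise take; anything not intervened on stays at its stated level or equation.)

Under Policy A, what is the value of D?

-59

Policy A (K + 58, Y + 42):
  K = 47 + 58 = 105
  D = 256 − 3·105 = -59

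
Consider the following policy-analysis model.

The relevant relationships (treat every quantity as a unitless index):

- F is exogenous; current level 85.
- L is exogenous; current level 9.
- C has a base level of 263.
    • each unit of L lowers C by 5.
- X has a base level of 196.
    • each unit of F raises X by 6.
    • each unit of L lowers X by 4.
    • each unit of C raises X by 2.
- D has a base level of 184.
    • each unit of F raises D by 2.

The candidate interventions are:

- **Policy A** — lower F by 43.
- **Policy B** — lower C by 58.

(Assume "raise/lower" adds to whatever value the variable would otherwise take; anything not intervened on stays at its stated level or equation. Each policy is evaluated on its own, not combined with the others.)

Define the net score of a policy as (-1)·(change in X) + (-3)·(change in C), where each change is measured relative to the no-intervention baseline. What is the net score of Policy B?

Baseline:
  F = 85
  L = 9
  C = 263 − 5·9 = 218
  X = 196 + 6·85 − 4·9 + 2·218 = 1106
Policy B (C − 58):
  F = 85
  L = 9
  C = 263 − 5·9 (−58 from intervention) = 160
  X = 196 + 6·85 − 4·9 + 2·160 = 990
ΔX = 990 − 1106 = -116; ΔC = 160 − 218 = -58
Score = (-1)·(-116) + (-3)·(-58) = 290

290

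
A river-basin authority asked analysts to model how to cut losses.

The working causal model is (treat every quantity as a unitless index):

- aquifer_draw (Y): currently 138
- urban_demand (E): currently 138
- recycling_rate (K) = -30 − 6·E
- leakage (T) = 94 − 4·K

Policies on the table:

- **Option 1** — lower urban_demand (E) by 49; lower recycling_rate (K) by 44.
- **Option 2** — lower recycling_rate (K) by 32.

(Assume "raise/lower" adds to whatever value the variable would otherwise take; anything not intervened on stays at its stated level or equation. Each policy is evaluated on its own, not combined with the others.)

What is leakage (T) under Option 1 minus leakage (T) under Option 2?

Option 1 (E − 49, K − 44):
  E = 138 − 49 = 89
  K = -30 − 6·89 (−44 from intervention) = -608
  T = 94 − 4·(-608) = 2526
Option 2 (K − 32):
  E = 138
  K = -30 − 6·138 (−32 from intervention) = -890
  T = 94 − 4·(-890) = 3654
T: 2526 − 3654 = -1128

-1128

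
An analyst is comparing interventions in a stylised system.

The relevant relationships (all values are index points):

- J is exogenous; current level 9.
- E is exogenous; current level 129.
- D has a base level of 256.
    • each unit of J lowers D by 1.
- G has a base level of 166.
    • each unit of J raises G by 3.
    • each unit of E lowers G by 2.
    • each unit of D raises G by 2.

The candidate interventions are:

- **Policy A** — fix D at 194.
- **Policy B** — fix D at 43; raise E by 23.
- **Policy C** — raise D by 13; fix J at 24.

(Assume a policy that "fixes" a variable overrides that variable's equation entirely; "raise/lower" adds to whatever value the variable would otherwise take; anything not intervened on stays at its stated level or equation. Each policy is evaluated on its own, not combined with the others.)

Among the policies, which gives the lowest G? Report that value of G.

-25

Policy A (D := 194):
  J = 9
  E = 129
  D = 194
  G = 166 + 3·9 − 2·129 + 2·194 = 323
Policy B (D := 43, E + 23):
  J = 9
  E = 129 + 23 = 152
  D = 43
  G = 166 + 3·9 − 2·152 + 2·43 = -25
Policy C (D + 13, J := 24):
  J = 24
  E = 129
  D = 256 − 24 (+13 from intervention) = 245
  G = 166 + 3·24 − 2·129 + 2·245 = 470
Comparing — Policy A: G=323, Policy B: G=-25, Policy C: G=470. Lowest is -25 (Policy B).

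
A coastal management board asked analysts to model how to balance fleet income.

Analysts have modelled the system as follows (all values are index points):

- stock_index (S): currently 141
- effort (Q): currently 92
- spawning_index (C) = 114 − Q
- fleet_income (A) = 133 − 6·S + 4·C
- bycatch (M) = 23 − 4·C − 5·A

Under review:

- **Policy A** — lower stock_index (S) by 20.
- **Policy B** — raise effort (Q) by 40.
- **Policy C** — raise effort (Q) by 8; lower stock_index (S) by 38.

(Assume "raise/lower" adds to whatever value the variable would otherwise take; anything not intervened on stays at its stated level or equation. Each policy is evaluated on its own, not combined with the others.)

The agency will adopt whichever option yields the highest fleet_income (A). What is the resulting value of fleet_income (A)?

Policy A (S − 20):
  S = 141 − 20 = 121
  Q = 92
  C = 114 − 92 = 22
  A = 133 − 6·121 + 4·22 = -505
Policy B (Q + 40):
  S = 141
  Q = 92 + 40 = 132
  C = 114 − 132 = -18
  A = 133 − 6·141 + 4·(-18) = -785
Policy C (Q + 8, S − 38):
  S = 141 − 38 = 103
  Q = 92 + 8 = 100
  C = 114 − 100 = 14
  A = 133 − 6·103 + 4·14 = -429
Comparing — Policy A: A=-505, Policy B: A=-785, Policy C: A=-429. Highest is -429 (Policy C).

-429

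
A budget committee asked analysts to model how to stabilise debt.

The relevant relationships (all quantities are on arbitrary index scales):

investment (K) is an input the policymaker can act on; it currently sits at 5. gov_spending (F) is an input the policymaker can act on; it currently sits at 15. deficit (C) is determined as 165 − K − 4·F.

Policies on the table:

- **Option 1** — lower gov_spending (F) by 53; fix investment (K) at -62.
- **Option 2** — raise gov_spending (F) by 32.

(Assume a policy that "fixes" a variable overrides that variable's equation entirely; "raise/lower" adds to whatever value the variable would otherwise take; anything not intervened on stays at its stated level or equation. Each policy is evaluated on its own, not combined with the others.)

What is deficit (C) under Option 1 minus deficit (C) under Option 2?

407

Option 1 (F − 53, K := -62):
  K = -62
  F = 15 − 53 = -38
  C = 165 − (-62) − 4·(-38) = 379
Option 2 (F + 32):
  K = 5
  F = 15 + 32 = 47
  C = 165 − 5 − 4·47 = -28
C: 379 − (-28) = 407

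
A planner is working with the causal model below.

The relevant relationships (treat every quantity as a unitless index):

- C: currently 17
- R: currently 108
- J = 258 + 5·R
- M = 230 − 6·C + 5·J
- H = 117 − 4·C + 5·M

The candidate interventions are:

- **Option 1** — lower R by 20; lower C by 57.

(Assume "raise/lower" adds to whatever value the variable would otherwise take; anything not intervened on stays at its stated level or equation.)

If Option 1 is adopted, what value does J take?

Option 1 (R − 20, C − 57):
  R = 108 − 20 = 88
  J = 258 + 5·88 = 698

698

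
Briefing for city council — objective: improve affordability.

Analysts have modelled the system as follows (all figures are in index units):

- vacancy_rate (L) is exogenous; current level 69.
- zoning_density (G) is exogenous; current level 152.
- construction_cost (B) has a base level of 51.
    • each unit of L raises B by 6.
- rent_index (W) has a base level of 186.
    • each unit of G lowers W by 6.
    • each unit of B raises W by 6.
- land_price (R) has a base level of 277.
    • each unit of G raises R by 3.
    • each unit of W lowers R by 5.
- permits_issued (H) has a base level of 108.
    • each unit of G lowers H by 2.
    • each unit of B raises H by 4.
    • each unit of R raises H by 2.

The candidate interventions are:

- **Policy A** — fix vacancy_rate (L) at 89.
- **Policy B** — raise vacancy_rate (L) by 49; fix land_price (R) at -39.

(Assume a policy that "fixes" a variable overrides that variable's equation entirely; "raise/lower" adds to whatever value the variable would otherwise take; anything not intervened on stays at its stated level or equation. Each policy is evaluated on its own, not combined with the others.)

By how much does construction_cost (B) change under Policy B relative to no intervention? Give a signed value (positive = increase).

294

Baseline:
  L = 69
  B = 51 + 6·69 = 465
Policy B (L + 49, R := -39):
  L = 69 + 49 = 118
  B = 51 + 6·118 = 759
Change in B: 759 − 465 = 294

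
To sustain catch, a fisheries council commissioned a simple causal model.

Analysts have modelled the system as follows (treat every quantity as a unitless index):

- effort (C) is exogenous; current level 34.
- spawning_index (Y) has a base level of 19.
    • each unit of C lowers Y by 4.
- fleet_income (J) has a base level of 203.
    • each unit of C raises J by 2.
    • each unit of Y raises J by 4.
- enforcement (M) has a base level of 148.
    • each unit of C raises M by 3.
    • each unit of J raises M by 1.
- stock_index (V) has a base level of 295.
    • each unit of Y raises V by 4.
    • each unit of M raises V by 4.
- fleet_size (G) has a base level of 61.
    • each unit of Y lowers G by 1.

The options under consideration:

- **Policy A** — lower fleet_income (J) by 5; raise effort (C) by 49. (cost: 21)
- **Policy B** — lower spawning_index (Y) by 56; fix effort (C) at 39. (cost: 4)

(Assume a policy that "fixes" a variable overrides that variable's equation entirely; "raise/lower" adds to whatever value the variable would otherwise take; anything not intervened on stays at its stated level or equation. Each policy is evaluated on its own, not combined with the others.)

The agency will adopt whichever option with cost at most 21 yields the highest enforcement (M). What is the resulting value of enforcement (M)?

-226

Policy A (J − 5, C + 49):
  C = 34 + 49 = 83
  Y = 19 − 4·83 = -313
  J = 203 + 2·83 + 4·(-313) (−5 from intervention) = -888
  M = 148 + 3·83 + (-888) = -491
Policy B (Y − 56, C := 39):
  C = 39
  Y = 19 − 4·39 (−56 from intervention) = -193
  J = 203 + 2·39 + 4·(-193) = -491
  M = 148 + 3·39 + (-491) = -226
Comparing — Policy A: M=-491, Policy B: M=-226. Highest is -226 (Policy B).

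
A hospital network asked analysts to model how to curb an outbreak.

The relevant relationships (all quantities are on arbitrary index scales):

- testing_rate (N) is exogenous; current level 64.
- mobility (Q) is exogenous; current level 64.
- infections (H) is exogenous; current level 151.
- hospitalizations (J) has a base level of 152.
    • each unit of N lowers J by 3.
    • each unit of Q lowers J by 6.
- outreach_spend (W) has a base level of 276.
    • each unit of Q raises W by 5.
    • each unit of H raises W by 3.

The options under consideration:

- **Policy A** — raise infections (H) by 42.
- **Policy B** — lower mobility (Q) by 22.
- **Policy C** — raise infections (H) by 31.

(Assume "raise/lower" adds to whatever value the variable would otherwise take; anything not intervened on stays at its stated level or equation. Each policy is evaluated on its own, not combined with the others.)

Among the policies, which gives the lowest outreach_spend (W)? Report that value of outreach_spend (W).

Policy A (H + 42):
  Q = 64
  H = 151 + 42 = 193
  W = 276 + 5·64 + 3·193 = 1175
Policy B (Q − 22):
  Q = 64 − 22 = 42
  H = 151
  W = 276 + 5·42 + 3·151 = 939
Policy C (H + 31):
  Q = 64
  H = 151 + 31 = 182
  W = 276 + 5·64 + 3·182 = 1142
Comparing — Policy A: W=1175, Policy B: W=939, Policy C: W=1142. Lowest is 939 (Policy B).

939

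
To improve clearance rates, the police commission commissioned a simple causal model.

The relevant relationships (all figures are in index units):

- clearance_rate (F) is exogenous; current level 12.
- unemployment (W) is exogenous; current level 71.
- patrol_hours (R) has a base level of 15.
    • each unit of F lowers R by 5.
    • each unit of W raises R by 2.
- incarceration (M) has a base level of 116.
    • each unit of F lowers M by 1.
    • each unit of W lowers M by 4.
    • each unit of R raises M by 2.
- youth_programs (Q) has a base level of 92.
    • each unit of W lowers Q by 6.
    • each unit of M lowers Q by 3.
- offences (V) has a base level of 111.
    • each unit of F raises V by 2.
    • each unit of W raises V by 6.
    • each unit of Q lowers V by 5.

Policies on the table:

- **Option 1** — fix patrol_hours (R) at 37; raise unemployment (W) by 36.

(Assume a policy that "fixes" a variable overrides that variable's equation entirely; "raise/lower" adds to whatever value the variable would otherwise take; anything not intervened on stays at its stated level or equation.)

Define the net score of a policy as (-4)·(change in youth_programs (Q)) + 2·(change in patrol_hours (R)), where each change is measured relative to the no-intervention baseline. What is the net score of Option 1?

-2424

Baseline:
  F = 12
  W = 71
  R = 15 − 5·12 + 2·71 = 97
  M = 116 − 12 − 4·71 + 2·97 = 14
  Q = 92 − 6·71 − 3·14 = -376
Option 1 (R := 37, W + 36):
  F = 12
  W = 71 + 36 = 107
  R = 37
  M = 116 − 12 − 4·107 + 2·37 = -250
  Q = 92 − 6·107 − 3·(-250) = 200
ΔQ = 200 − (-376) = 576; ΔR = 37 − 97 = -60
Score = (-4)·576 + 2·(-60) = -2424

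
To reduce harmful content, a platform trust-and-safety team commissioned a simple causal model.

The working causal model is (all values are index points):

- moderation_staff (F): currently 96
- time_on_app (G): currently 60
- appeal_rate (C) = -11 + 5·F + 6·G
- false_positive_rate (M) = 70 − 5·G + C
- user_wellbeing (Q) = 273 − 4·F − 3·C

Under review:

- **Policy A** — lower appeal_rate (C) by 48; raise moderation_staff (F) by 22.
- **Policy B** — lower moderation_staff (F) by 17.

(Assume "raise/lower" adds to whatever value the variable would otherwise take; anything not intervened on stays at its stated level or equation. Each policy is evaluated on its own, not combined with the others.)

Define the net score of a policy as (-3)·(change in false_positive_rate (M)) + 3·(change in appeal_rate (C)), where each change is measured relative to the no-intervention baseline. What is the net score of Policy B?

Baseline:
  F = 96
  G = 60
  C = -11 + 5·96 + 6·60 = 829
  M = 70 − 5·60 + 829 = 599
Policy B (F − 17):
  F = 96 − 17 = 79
  G = 60
  C = -11 + 5·79 + 6·60 = 744
  M = 70 − 5·60 + 744 = 514
ΔM = 514 − 599 = -85; ΔC = 744 − 829 = -85
Score = (-3)·(-85) + 3·(-85) = 0

0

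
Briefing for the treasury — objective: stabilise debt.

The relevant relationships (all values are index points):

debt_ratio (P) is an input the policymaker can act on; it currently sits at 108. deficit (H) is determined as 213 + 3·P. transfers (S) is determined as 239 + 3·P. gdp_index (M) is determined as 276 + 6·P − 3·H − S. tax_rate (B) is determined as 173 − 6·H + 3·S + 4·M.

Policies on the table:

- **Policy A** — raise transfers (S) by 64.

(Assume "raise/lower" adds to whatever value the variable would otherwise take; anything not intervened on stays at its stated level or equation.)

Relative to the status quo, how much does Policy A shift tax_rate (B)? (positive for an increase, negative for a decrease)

Baseline:
  P = 108
  H = 213 + 3·108 = 537
  S = 239 + 3·108 = 563
  M = 276 + 6·108 − 3·537 − 563 = -1250
  B = 173 − 6·537 + 3·563 + 4·(-1250) = -6360
Policy A (S + 64):
  P = 108
  H = 213 + 3·108 = 537
  S = 239 + 3·108 (+64 from intervention) = 627
  M = 276 + 6·108 − 3·537 − 627 = -1314
  B = 173 − 6·537 + 3·627 + 4·(-1314) = -6424
Change in B: -6424 − (-6360) = -64

-64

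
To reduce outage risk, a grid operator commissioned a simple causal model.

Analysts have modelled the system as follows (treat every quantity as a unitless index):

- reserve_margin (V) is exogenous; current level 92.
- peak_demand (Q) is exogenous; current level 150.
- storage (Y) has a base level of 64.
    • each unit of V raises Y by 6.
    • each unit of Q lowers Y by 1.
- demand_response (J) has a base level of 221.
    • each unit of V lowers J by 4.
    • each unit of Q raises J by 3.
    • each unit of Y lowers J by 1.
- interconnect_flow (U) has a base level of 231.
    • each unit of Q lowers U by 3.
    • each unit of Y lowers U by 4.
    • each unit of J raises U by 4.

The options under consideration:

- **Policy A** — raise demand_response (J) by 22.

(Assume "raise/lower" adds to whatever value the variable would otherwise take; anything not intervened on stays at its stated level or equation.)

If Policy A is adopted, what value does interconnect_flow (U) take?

Policy A (J + 22):
  V = 92
  Q = 150
  Y = 64 + 6·92 − 150 = 466
  J = 221 − 4·92 + 3·150 − 466 (+22 from intervention) = -141
  U = 231 − 3·150 − 4·466 + 4·(-141) = -2647

-2647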